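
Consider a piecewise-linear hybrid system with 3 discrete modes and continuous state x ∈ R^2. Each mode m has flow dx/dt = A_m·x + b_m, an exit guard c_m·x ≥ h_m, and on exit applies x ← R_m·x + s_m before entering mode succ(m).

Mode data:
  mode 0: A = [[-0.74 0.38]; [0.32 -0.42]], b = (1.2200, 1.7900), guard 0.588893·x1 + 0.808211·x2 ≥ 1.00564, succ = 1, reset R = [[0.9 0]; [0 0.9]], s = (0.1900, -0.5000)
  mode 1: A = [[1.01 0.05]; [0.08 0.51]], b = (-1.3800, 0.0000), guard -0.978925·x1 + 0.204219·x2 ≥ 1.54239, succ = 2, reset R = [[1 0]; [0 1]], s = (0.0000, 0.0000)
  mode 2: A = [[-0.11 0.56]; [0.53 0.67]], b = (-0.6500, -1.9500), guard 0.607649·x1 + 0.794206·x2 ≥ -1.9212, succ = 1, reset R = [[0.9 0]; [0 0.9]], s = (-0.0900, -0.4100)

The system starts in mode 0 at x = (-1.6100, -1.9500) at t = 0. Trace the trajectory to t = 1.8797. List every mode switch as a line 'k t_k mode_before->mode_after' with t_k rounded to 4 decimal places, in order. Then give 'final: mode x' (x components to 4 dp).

Mode 0: guard c·x = 1.0056 hit at Δt = 1.5310 (t = 1.5310), x⁻ = (0.5223, 0.8637) → reset → x⁺ = (0.6601, 0.2773), jump to mode 1
Mode 1: flow for 0.3487 to horizon, guard not reached → x = (0.3684, 0.3474)

1 1.5310 0->1
final: 1 0.3684 0.3474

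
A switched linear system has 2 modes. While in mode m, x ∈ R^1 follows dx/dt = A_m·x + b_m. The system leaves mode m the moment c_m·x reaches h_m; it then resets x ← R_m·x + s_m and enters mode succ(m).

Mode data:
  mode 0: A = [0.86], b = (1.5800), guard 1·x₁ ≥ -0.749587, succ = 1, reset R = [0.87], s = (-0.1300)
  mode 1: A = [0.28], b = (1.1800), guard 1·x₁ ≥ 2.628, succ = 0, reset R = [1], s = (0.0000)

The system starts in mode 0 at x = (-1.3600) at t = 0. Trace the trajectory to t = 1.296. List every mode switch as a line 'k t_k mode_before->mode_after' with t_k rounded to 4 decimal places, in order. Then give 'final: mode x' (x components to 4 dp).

Mode 0: guard c·x = -0.7496 hit at Δt = 0.9579 (t = 0.9579), x⁻ = (-0.7496) → reset → x⁺ = (-0.7821), jump to mode 1
Mode 1: flow for 0.3381 to horizon, guard not reached → x = (-0.4413)

1 0.9579 0->1
final: 1 -0.4413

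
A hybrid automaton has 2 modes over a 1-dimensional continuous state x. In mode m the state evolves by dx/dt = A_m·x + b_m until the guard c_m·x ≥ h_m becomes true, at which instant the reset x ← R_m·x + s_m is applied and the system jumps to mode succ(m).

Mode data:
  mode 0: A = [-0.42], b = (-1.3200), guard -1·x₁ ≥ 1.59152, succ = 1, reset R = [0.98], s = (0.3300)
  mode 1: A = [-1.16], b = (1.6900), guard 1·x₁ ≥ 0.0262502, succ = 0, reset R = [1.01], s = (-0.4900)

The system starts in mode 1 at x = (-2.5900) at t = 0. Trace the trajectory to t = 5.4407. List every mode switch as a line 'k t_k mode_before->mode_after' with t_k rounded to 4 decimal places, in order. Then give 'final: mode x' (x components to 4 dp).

1 0.8964 1->0
2 2.1975 0->1
3 2.7407 1->0
4 4.0418 0->1
5 4.5851 1->0
final: 0 -1.2723

Mode 1: guard c·x = 0.0263 hit at Δt = 0.8964 (t = 0.8964), x⁻ = (0.0263) → reset → x⁺ = (-0.4635), jump to mode 0
Mode 0: guard c·x = 1.5915 hit at Δt = 1.3011 (t = 2.1975), x⁻ = (-1.5915) → reset → x⁺ = (-1.2297), jump to mode 1
Mode 1: guard c·x = 0.0263 hit at Δt = 0.5432 (t = 2.7407), x⁻ = (0.0263) → reset → x⁺ = (-0.4635), jump to mode 0
Mode 0: guard c·x = 1.5915 hit at Δt = 1.3011 (t = 4.0418), x⁻ = (-1.5915) → reset → x⁺ = (-1.2297), jump to mode 1
Mode 1: guard c·x = 0.0263 hit at Δt = 0.5432 (t = 4.5851), x⁻ = (0.0263) → reset → x⁺ = (-0.4635), jump to mode 0
Mode 0: flow for 0.8556 to horizon, guard not reached → x = (-1.2723)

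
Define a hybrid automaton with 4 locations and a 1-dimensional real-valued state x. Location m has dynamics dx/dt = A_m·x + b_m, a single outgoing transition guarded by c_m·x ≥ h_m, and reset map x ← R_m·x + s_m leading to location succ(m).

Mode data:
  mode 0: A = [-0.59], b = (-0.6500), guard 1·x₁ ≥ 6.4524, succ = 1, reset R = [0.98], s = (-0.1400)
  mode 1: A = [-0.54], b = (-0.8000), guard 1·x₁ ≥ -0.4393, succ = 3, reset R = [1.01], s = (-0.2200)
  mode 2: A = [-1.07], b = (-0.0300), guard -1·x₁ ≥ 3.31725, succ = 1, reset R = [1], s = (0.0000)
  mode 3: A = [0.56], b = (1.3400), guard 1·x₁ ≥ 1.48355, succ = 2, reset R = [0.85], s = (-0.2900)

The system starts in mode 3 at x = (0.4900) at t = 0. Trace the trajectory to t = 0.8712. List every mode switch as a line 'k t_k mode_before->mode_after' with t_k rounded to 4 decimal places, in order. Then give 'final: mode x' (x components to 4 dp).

1 0.5288 3->2
final: 2 0.6646

Mode 3: guard c·x = 1.4835 hit at Δt = 0.5288 (t = 0.5288), x⁻ = (1.4835) → reset → x⁺ = (0.9710), jump to mode 2
Mode 2: flow for 0.3424 to horizon, guard not reached → x = (0.6646)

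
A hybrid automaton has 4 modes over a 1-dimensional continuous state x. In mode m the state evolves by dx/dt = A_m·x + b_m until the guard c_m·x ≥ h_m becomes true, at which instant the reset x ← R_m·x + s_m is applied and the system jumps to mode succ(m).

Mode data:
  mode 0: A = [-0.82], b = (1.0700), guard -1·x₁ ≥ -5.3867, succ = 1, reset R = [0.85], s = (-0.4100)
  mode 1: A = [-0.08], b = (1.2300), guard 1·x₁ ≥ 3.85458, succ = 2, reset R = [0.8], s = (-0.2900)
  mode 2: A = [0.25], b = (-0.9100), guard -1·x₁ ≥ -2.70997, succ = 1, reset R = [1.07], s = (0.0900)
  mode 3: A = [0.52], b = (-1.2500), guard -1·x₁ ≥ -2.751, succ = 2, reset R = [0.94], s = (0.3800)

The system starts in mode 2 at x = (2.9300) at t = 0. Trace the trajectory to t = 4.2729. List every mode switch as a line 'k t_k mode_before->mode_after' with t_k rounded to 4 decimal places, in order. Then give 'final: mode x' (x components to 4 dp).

1 1.0798 2->1
2 1.9847 1->2
3 2.3619 2->1
4 3.2668 1->2
5 3.6440 2->1
final: 1 3.5974

Mode 2: guard c·x = -2.7100 hit at Δt = 1.0798 (t = 1.0798), x⁻ = (2.7100) → reset → x⁺ = (2.9897), jump to mode 1
Mode 1: guard c·x = 3.8546 hit at Δt = 0.9049 (t = 1.9847), x⁻ = (3.8546) → reset → x⁺ = (2.7937), jump to mode 2
Mode 2: guard c·x = -2.7100 hit at Δt = 0.3772 (t = 2.3619), x⁻ = (2.7100) → reset → x⁺ = (2.9897), jump to mode 1
Mode 1: guard c·x = 3.8546 hit at Δt = 0.9049 (t = 3.2668), x⁻ = (3.8546) → reset → x⁺ = (2.7937), jump to mode 2
Mode 2: guard c·x = -2.7100 hit at Δt = 0.3772 (t = 3.6440), x⁻ = (2.7100) → reset → x⁺ = (2.9897), jump to mode 1
Mode 1: flow for 0.6289 to horizon, guard not reached → x = (3.5974)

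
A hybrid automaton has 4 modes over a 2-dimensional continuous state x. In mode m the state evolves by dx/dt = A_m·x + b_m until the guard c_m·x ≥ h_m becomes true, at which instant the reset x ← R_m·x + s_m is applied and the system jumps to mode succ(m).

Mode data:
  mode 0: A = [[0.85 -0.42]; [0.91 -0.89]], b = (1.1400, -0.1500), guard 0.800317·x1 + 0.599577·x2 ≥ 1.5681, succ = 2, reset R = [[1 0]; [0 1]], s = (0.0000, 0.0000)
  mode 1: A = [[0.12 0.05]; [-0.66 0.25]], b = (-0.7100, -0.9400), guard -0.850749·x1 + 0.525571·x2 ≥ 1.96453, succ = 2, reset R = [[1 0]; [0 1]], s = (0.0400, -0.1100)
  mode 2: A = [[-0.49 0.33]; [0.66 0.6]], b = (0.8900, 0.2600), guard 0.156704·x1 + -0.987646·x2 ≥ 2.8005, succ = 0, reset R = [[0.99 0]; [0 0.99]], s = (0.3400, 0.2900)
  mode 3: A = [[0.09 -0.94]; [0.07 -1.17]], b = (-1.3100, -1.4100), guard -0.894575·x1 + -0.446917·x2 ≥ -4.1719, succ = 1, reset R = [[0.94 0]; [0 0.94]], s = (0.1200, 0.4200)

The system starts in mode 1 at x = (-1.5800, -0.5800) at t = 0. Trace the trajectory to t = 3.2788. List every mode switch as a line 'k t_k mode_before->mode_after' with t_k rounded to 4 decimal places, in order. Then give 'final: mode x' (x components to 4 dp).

1 0.9450 1->2
2 2.4488 2->0
final: 0 1.3408 -1.1085

Mode 1: guard c·x = 1.9645 hit at Δt = 0.9450 (t = 0.9450), x⁻ = (-2.5054, -0.3177) → reset → x⁺ = (-2.4654, -0.4277), jump to mode 2
Mode 2: guard c·x = 2.8005 hit at Δt = 1.5038 (t = 2.4488), x⁻ = (-0.8634, -2.9725) → reset → x⁺ = (-0.5148, -2.6528), jump to mode 0
Mode 0: flow for 0.8300 to horizon, guard not reached → x = (1.3408, -1.1085)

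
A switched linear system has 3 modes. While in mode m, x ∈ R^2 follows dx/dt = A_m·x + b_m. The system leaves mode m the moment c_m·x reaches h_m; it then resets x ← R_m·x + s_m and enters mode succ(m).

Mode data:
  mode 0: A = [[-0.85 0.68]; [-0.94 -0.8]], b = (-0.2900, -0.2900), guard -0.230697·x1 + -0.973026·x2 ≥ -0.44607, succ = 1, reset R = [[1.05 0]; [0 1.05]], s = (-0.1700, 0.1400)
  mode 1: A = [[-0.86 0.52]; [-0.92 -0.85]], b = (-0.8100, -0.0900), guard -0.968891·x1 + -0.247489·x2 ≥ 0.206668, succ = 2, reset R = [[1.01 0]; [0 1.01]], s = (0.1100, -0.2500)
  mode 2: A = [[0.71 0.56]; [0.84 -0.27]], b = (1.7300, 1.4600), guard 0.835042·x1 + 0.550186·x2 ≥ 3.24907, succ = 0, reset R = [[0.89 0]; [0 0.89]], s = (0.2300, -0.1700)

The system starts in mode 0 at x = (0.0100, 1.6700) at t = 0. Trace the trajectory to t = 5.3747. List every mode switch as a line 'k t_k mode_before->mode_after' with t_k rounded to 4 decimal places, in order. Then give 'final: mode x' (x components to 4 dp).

Mode 0: guard c·x = -0.4461 hit at Δt = 1.0103 (t = 1.0103), x⁻ = (0.2129, 0.4079) → reset → x⁺ = (0.0536, 0.5683), jump to mode 1
Mode 1: guard c·x = 0.2067 hit at Δt = 0.7353 (t = 1.7456), x⁻ = (-0.2979, 0.3312) → reset → x⁺ = (-0.1909, 0.0845), jump to mode 2
Mode 2: guard c·x = 3.2491 hit at Δt = 0.9488 (t = 2.6944), x⁻ = (2.5732, 1.9999) → reset → x⁺ = (2.5201, 1.6099), jump to mode 0
Mode 0: guard c·x = -0.4461 hit at Δt = 0.5395 (t = 3.2339), x⁻ = (1.6697, 0.0626) → reset → x⁺ = (1.5831, 0.2057), jump to mode 1
Mode 1: guard c·x = 0.2067 hit at Δt = 1.1803 (t = 4.4142), x⁻ = (-0.1343, -0.3091) → reset → x⁺ = (-0.0257, -0.5622), jump to mode 2
Mode 2: flow for 0.9605 to horizon, guard not reached → x = (2.5318, 1.5626)

1 1.0103 0->1
2 1.7456 1->2
3 2.6944 2->0
4 3.2339 0->1
5 4.4142 1->2
final: 2 2.5318 1.5626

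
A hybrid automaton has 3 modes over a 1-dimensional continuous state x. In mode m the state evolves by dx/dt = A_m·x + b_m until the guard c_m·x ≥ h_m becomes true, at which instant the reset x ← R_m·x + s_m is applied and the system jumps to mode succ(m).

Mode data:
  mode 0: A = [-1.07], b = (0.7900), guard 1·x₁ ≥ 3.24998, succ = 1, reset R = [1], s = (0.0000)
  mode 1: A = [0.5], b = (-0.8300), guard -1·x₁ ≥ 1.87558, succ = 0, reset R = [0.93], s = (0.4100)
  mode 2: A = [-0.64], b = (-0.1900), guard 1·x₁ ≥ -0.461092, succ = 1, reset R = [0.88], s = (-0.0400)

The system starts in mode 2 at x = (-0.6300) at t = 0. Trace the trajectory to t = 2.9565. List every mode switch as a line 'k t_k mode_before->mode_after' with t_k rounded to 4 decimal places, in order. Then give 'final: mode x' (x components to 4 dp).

Mode 2: guard c·x = -0.4611 hit at Δt = 1.1052 (t = 1.1052), x⁻ = (-0.4611) → reset → x⁺ = (-0.4458), jump to mode 1
Mode 1: guard c·x = 1.8756 hit at Δt = 1.0364 (t = 2.1416), x⁻ = (-1.8756) → reset → x⁺ = (-1.3343), jump to mode 0
Mode 0: flow for 0.8149 to horizon, guard not reached → x = (-0.1283)

1 1.1052 2->1
2 2.1416 1->0
final: 0 -0.1283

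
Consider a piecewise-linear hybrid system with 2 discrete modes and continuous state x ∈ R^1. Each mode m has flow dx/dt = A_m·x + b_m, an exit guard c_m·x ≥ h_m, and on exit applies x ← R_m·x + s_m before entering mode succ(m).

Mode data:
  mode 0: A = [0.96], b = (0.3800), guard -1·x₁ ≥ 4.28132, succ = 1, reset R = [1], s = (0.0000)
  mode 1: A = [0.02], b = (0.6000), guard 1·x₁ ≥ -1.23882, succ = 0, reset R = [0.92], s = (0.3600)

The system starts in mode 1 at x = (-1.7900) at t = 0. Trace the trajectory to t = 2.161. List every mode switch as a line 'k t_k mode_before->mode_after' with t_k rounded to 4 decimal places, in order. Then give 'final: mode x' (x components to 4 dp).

1 0.9675 1->0
final: 0 -1.6031

Mode 1: guard c·x = -1.2388 hit at Δt = 0.9675 (t = 0.9675), x⁻ = (-1.2388) → reset → x⁺ = (-0.7797), jump to mode 0
Mode 0: flow for 1.1935 to horizon, guard not reached → x = (-1.6031)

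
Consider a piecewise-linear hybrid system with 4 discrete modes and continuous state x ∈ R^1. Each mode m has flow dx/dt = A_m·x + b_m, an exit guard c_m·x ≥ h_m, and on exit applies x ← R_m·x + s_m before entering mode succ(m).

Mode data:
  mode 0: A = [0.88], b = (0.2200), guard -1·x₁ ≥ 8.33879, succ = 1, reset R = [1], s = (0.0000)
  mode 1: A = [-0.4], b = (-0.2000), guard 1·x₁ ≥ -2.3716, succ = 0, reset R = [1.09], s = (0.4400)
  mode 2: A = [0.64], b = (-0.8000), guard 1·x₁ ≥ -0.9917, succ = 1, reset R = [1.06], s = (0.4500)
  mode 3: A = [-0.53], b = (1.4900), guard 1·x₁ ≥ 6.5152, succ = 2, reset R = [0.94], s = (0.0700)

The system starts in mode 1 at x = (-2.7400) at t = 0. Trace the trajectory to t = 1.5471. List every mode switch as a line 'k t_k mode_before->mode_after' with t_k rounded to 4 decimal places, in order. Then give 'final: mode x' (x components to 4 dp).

1 0.4492 1->0
final: 0 -5.2298

Mode 1: guard c·x = -2.3716 hit at Δt = 0.4492 (t = 0.4492), x⁻ = (-2.3716) → reset → x⁺ = (-2.1450), jump to mode 0
Mode 0: flow for 1.0979 to horizon, guard not reached → x = (-5.2298)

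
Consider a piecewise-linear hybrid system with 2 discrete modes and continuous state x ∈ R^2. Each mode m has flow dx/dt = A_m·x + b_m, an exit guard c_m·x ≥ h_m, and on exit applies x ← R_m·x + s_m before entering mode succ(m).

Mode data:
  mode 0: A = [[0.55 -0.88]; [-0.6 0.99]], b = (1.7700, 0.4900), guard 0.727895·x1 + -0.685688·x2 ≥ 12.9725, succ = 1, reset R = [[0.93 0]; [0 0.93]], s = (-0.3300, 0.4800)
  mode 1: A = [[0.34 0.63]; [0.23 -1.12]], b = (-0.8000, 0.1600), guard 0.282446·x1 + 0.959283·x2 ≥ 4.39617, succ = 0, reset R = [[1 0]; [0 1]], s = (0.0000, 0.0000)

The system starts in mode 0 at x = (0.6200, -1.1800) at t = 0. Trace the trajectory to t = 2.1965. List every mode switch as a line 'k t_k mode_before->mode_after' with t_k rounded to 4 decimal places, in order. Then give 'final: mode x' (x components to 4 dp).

1 1.3270 0->1
final: 1 8.6202 -1.5629

Mode 0: guard c·x = 12.9725 hit at Δt = 1.3270 (t = 1.3270), x⁻ = (9.9844, -8.3199) → reset → x⁺ = (8.9555, -7.2575), jump to mode 1
Mode 1: flow for 0.8695 to horizon, guard not reached → x = (8.6202, -1.5629)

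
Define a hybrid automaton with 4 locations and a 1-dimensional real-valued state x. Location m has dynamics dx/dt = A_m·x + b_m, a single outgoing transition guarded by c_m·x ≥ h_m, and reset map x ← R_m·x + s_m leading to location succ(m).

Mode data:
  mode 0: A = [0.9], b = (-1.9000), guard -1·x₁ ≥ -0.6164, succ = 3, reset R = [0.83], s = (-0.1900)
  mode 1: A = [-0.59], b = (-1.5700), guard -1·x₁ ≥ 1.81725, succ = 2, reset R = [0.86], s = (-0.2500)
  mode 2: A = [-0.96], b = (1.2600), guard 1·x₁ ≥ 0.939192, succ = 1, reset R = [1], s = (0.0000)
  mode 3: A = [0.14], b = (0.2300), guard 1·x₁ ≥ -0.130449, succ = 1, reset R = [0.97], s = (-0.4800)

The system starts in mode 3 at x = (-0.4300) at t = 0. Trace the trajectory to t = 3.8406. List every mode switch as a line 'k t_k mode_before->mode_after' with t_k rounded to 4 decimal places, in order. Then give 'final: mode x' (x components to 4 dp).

Mode 3: guard c·x = -0.1304 hit at Δt = 1.5766 (t = 1.5766), x⁻ = (-0.1304) → reset → x⁺ = (-0.6065), jump to mode 1
Mode 1: guard c·x = 1.8173 hit at Δt = 1.5083 (t = 3.0849), x⁻ = (-1.8173) → reset → x⁺ = (-1.8128), jump to mode 2
Mode 2: flow for 0.7557 to horizon, guard not reached → x = (-0.2005)

1 1.5766 3->1
2 3.0849 1->2
final: 2 -0.2005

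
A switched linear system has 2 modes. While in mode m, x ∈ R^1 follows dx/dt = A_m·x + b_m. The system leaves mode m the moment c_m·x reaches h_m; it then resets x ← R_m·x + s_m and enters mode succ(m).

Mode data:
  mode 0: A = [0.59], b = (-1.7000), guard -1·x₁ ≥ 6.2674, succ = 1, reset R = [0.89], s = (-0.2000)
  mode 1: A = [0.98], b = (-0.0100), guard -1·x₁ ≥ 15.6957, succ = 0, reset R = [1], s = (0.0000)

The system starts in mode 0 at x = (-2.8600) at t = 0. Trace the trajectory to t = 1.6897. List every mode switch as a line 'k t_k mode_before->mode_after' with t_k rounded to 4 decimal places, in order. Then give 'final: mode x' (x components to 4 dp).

1 0.7897 0->1
final: 1 -13.9725

Mode 0: guard c·x = 6.2674 hit at Δt = 0.7897 (t = 0.7897), x⁻ = (-6.2674) → reset → x⁺ = (-5.7780), jump to mode 1
Mode 1: flow for 0.9000 to horizon, guard not reached → x = (-13.9725)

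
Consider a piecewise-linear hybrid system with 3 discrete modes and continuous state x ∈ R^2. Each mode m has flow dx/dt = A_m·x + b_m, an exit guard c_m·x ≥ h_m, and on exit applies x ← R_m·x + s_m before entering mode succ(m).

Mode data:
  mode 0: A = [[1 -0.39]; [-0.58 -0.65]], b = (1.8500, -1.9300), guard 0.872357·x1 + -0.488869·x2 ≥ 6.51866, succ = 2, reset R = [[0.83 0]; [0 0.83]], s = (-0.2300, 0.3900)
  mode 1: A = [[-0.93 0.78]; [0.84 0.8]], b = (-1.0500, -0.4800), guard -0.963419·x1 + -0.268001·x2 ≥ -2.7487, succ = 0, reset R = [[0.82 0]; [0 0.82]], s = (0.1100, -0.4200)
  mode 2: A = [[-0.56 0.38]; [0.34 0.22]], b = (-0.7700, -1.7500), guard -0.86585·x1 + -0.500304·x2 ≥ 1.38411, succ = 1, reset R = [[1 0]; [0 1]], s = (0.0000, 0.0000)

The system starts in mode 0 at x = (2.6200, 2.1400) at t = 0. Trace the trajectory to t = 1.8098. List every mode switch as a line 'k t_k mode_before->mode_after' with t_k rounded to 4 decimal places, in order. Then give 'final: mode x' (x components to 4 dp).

1 0.6915 0->2
final: 2 1.9676 -1.4161

Mode 0: guard c·x = 6.5187 hit at Δt = 0.6915 (t = 0.6915), x⁻ = (6.8100, -1.1821) → reset → x⁺ = (5.4223, -0.5912), jump to mode 2
Mode 2: flow for 1.1183 to horizon, guard not reached → x = (1.9676, -1.4161)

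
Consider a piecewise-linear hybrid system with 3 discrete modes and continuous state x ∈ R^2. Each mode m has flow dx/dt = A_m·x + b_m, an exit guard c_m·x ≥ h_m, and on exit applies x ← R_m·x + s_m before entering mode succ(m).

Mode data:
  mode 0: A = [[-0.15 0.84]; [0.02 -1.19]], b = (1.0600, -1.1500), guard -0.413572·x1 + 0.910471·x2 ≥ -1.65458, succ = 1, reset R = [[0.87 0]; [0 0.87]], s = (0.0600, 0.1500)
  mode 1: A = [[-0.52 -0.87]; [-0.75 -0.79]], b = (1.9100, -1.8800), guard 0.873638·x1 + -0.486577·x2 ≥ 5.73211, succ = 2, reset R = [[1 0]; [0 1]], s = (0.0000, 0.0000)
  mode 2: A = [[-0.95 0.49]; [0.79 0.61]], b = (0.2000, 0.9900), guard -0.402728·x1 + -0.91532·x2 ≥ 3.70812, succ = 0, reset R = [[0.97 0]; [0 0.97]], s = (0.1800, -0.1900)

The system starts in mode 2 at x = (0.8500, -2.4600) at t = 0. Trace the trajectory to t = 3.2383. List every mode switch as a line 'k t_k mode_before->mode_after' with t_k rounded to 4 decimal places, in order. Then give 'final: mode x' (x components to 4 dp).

1 1.5246 2->0
2 2.0783 0->1
final: 1 2.7928 -2.9184

Mode 2: guard c·x = 3.7081 hit at Δt = 1.5246 (t = 1.5246), x⁻ = (-0.8124, -3.6937) → reset → x⁺ = (-0.6080, -3.7729), jump to mode 0
Mode 0: guard c·x = -1.6546 hit at Δt = 0.5537 (t = 2.0783), x⁻ = (-1.3428, -2.4272) → reset → x⁺ = (-1.1082, -1.9617), jump to mode 1
Mode 1: flow for 1.1600 to horizon, guard not reached → x = (2.7928, -2.9184)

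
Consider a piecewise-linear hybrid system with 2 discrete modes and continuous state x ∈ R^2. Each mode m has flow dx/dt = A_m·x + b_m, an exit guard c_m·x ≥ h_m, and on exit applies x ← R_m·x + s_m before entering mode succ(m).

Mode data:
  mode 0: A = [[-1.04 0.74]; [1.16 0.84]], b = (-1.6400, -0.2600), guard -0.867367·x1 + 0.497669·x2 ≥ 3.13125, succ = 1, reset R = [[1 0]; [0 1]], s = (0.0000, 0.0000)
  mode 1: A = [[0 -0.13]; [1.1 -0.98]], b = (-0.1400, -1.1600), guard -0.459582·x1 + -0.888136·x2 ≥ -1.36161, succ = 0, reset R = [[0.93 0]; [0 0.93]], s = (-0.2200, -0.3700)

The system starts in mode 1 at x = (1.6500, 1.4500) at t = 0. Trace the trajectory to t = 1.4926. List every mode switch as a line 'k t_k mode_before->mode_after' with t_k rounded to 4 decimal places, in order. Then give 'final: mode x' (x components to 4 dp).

Mode 1: guard c·x = -1.3616 hit at Δt = 1.0224 (t = 1.0224), x⁻ = (1.3586, 0.8301) → reset → x⁺ = (1.0435, 0.4020), jump to mode 0
Mode 0: flow for 0.4702 to horizon, guard not reached → x = (0.2141, 0.8543)

1 1.0224 1->0
final: 0 0.2141 0.8543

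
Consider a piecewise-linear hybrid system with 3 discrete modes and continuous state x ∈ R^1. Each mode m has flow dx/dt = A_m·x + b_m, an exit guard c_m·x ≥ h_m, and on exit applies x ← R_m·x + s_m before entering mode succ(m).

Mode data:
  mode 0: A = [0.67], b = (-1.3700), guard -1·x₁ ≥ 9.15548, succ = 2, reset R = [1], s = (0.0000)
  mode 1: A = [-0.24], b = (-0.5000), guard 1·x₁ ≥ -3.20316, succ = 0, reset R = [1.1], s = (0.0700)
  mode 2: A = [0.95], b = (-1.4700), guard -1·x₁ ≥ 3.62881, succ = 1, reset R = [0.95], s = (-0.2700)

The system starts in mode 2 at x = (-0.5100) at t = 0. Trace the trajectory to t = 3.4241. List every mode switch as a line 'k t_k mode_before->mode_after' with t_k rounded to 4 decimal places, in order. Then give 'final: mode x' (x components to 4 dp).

1 0.9712 2->1
2 2.5457 1->0
final: 0 -7.8594

Mode 2: guard c·x = 3.6288 hit at Δt = 0.9712 (t = 0.9712), x⁻ = (-3.6288) → reset → x⁺ = (-3.7174), jump to mode 1
Mode 1: guard c·x = -3.2032 hit at Δt = 1.5745 (t = 2.5457), x⁻ = (-3.2032) → reset → x⁺ = (-3.4535), jump to mode 0
Mode 0: flow for 0.8784 to horizon, guard not reached → x = (-7.8594)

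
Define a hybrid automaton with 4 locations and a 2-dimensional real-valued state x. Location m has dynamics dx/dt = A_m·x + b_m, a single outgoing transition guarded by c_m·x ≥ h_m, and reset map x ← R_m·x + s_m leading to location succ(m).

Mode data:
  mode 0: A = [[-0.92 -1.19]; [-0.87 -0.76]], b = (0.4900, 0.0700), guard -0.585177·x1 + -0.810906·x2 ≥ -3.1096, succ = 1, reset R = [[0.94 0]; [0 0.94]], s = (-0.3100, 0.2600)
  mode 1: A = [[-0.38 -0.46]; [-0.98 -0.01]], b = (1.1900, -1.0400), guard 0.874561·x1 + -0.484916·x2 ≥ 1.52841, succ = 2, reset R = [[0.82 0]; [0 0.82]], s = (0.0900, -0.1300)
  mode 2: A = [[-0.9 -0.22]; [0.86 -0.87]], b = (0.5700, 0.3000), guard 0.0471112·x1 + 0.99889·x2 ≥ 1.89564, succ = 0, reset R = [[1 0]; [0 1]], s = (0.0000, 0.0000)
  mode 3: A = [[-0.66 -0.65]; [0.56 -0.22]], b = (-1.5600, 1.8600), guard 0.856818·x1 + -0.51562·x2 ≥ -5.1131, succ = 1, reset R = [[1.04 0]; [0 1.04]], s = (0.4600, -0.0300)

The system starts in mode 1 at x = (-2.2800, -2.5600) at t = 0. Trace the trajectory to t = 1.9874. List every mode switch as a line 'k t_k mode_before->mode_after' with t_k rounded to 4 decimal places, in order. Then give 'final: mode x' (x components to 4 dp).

1 0.9623 1->2
final: 2 0.6685 -0.4074

Mode 1: guard c·x = 1.5284 hit at Δt = 0.9623 (t = 0.9623), x⁻ = (0.2728, -2.6599) → reset → x⁺ = (0.3137, -2.3111), jump to mode 2
Mode 2: flow for 1.0251 to horizon, guard not reached → x = (0.6685, -0.4074)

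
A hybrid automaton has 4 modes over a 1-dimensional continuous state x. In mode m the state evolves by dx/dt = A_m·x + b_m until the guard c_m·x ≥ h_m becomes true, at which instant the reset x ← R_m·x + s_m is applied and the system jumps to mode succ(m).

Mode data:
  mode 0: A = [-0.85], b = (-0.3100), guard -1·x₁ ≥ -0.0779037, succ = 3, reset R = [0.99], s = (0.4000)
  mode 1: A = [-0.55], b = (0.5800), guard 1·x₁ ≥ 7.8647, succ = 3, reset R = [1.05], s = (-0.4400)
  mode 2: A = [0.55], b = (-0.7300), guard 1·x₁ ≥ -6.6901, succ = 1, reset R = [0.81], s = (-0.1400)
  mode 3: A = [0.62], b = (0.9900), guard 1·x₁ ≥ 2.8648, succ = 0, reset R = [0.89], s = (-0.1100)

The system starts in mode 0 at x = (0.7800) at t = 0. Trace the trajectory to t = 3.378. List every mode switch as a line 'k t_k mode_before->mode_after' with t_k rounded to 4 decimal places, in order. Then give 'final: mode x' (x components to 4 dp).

Mode 0: guard c·x = -0.0779 hit at Δt = 1.1179 (t = 1.1179), x⁻ = (0.0779) → reset → x⁺ = (0.4771), jump to mode 3
Mode 3: guard c·x = 2.8648 hit at Δt = 1.2356 (t = 2.3535), x⁻ = (2.8648) → reset → x⁺ = (2.4397), jump to mode 0
Mode 0: flow for 1.0245 to horizon, guard not reached → x = (0.8092)

1 1.1179 0->3
2 2.3535 3->0
final: 0 0.8092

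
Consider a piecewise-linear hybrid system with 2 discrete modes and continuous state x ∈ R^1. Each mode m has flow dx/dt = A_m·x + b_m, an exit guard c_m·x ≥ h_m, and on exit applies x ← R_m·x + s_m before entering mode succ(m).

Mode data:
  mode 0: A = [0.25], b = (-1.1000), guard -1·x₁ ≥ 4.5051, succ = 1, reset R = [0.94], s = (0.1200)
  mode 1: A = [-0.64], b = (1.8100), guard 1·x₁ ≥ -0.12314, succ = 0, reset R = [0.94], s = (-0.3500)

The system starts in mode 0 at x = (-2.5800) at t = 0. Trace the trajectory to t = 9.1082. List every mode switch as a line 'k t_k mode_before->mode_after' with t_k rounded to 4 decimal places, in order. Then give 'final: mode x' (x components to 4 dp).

Mode 0: guard c·x = 4.5051 hit at Δt = 0.9743 (t = 0.9743), x⁻ = (-4.5051) → reset → x⁺ = (-4.1148), jump to mode 1
Mode 1: guard c·x = -0.1231 hit at Δt = 1.3367 (t = 2.3110), x⁻ = (-0.1231) → reset → x⁺ = (-0.4658), jump to mode 0
Mode 0: guard c·x = 4.5051 hit at Δt = 2.4176 (t = 4.7286), x⁻ = (-4.5051) → reset → x⁺ = (-4.1148), jump to mode 1
Mode 1: guard c·x = -0.1231 hit at Δt = 1.3367 (t = 6.0653), x⁻ = (-0.1231) → reset → x⁺ = (-0.4658), jump to mode 0
Mode 0: guard c·x = 4.5051 hit at Δt = 2.4176 (t = 8.4829), x⁻ = (-4.5051) → reset → x⁺ = (-4.1148), jump to mode 1
Mode 1: flow for 0.6253 to horizon, guard not reached → x = (-1.8250)

1 0.9743 0->1
2 2.3110 1->0
3 4.7286 0->1
4 6.0653 1->0
5 8.4829 0->1
final: 1 -1.8250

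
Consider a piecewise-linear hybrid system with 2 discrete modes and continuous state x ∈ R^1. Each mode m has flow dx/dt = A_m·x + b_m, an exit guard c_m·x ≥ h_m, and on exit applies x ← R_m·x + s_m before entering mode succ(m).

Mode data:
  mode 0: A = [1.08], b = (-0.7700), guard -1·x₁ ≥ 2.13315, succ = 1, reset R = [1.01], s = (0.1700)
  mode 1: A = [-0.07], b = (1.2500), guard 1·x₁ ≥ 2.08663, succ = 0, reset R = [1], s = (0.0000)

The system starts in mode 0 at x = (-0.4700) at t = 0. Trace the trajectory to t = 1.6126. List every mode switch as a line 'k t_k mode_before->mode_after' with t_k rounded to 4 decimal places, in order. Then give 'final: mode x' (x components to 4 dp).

1 0.8129 0->1
final: 1 -0.9043

Mode 0: guard c·x = 2.1332 hit at Δt = 0.8129 (t = 0.8129), x⁻ = (-2.1332) → reset → x⁺ = (-1.9845), jump to mode 1
Mode 1: flow for 0.7997 to horizon, guard not reached → x = (-0.9043)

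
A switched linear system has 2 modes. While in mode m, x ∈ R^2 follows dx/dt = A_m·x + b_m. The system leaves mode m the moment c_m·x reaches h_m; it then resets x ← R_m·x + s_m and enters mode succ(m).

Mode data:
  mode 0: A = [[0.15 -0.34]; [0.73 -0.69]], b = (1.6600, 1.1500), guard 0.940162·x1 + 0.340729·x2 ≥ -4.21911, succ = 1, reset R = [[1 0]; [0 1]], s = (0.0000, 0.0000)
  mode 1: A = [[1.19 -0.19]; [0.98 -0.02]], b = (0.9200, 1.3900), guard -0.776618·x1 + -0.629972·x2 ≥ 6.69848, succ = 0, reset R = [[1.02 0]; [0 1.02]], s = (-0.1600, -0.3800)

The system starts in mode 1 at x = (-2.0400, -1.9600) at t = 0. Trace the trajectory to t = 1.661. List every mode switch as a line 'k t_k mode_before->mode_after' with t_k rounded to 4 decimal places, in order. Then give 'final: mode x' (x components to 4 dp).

Mode 1: guard c·x = 6.6985 hit at Δt = 1.2910 (t = 1.2910), x⁻ = (-5.1938, -4.2301) → reset → x⁺ = (-5.4577, -4.6947), jump to mode 0
Mode 0: flow for 0.3700 to horizon, guard not reached → x = (-4.5441, -4.4493)

1 1.2910 1->0
final: 0 -4.5441 -4.4493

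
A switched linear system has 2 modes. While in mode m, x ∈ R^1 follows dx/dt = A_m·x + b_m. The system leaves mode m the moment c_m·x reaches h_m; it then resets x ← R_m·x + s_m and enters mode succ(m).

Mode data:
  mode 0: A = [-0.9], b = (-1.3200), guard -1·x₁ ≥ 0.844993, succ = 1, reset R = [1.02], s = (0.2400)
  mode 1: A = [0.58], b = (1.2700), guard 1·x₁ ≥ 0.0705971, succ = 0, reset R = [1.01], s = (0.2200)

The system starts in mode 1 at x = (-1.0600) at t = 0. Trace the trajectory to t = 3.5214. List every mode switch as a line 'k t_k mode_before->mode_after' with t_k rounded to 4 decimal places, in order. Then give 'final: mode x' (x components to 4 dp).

Mode 1: guard c·x = 0.0706 hit at Δt = 1.1958 (t = 1.1958), x⁻ = (0.0706) → reset → x⁺ = (0.2913), jump to mode 0
Mode 0: guard c·x = 0.8450 hit at Δt = 1.1550 (t = 2.3508), x⁻ = (-0.8450) → reset → x⁺ = (-0.6219), jump to mode 1
Mode 1: guard c·x = 0.0706 hit at Δt = 0.6307 (t = 2.9815), x⁻ = (0.0706) → reset → x⁺ = (0.2913), jump to mode 0
Mode 0: flow for 0.5399 to horizon, guard not reached → x = (-0.3852)

1 1.1958 1->0
2 2.3508 0->1
3 2.9815 1->0
final: 0 -0.3852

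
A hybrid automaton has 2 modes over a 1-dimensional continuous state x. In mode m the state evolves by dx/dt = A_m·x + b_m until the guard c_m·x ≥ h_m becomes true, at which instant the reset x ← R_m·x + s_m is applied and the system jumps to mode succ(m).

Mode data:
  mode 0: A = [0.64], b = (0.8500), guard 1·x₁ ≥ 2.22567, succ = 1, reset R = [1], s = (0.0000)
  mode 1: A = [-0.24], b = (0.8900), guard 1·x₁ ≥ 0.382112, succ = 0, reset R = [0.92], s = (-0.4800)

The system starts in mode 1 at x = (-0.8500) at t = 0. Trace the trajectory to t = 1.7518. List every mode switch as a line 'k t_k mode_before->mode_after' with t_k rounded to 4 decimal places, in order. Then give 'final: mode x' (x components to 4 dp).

Mode 1: guard c·x = 0.3821 hit at Δt = 1.3130 (t = 1.3130), x⁻ = (0.3821) → reset → x⁺ = (-0.1285), jump to mode 0
Mode 0: flow for 0.4388 to horizon, guard not reached → x = (0.2605)

1 1.3130 1->0
final: 0 0.2605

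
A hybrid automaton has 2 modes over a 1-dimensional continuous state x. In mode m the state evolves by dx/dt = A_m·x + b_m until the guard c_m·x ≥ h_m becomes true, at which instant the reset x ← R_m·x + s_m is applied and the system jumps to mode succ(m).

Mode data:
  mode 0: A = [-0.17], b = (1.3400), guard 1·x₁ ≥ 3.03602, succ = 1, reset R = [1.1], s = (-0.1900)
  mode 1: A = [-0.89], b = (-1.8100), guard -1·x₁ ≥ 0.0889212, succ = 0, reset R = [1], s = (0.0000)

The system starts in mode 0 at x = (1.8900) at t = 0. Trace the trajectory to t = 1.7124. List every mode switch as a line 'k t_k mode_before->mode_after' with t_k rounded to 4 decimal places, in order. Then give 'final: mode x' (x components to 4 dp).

Mode 0: guard c·x = 3.0360 hit at Δt = 1.2486 (t = 1.2486), x⁻ = (3.0360) → reset → x⁺ = (3.1496), jump to mode 1
Mode 1: flow for 0.4638 to horizon, guard not reached → x = (1.3967)

1 1.2486 0->1
final: 1 1.3967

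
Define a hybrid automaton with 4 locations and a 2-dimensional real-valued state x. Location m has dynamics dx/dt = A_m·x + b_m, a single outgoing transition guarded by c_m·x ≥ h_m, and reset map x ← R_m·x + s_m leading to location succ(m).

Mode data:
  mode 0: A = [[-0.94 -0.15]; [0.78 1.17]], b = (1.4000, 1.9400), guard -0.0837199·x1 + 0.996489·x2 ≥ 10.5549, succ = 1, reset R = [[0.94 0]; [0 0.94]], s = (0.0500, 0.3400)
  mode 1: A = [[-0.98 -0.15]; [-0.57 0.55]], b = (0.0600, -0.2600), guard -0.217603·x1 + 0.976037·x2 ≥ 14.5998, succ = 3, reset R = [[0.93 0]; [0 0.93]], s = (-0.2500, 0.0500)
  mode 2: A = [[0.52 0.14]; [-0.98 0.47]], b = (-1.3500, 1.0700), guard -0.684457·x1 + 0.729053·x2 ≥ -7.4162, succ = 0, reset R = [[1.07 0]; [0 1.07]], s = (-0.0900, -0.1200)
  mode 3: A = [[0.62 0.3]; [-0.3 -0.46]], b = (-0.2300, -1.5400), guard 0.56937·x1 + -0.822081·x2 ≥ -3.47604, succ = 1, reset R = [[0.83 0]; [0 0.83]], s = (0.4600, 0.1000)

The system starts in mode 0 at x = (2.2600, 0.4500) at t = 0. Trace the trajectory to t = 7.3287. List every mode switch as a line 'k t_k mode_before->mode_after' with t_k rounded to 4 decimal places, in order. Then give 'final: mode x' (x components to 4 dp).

Mode 0: guard c·x = 10.5549 hit at Δt = 1.1952 (t = 1.1952), x⁻ = (1.1554, 10.6892) → reset → x⁺ = (1.1360, 10.3878), jump to mode 1
Mode 1: guard c·x = 14.5998 hit at Δt = 0.7027 (t = 1.8979), x⁻ = (-0.3661, 14.8766) → reset → x⁺ = (-0.5905, 13.8853), jump to mode 3
Mode 3: guard c·x = -3.4760 hit at Δt = 1.1045 (t = 3.0024), x⁻ = (3.4437, 6.6134) → reset → x⁺ = (3.3183, 5.5892), jump to mode 1
Mode 1: guard c·x = 14.5998 hit at Δt = 2.1760 (t = 5.1784), x⁻ = (-0.9601, 14.7442) → reset → x⁺ = (-1.1429, 13.7621), jump to mode 3
Mode 3: guard c·x = -3.4760 hit at Δt = 1.2244 (t = 6.4028), x⁻ = (2.7358, 6.1231) → reset → x⁺ = (2.7307, 5.1822), jump to mode 1
Mode 1: flow for 0.9259 to horizon, guard not reached → x = (0.5756, 7.2041)

1 1.1952 0->1
2 1.8979 1->3
3 3.0024 3->1
4 5.1784 1->3
5 6.4028 3->1
final: 1 0.5756 7.2041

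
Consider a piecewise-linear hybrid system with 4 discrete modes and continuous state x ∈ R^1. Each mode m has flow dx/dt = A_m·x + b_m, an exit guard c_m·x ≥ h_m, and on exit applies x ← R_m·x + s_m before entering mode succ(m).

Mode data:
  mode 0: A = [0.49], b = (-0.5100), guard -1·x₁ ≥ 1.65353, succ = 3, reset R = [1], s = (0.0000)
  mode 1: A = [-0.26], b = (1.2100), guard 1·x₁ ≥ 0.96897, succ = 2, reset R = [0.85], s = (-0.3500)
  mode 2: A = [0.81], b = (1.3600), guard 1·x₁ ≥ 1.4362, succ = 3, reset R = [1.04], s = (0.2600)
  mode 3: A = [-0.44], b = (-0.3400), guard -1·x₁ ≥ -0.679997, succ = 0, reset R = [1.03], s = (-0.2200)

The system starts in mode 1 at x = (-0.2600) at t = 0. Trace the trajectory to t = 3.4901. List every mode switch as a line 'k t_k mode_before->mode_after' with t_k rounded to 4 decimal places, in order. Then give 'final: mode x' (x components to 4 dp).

1 1.1070 1->2
2 1.5633 2->3
3 2.8209 3->0
final: 0 0.2629

Mode 1: guard c·x = 0.9690 hit at Δt = 1.1070 (t = 1.1070), x⁻ = (0.9690) → reset → x⁺ = (0.4736), jump to mode 2
Mode 2: guard c·x = 1.4362 hit at Δt = 0.4563 (t = 1.5633), x⁻ = (1.4362) → reset → x⁺ = (1.7536), jump to mode 3
Mode 3: guard c·x = -0.6800 hit at Δt = 1.2576 (t = 2.8209), x⁻ = (0.6800) → reset → x⁺ = (0.4804), jump to mode 0
Mode 0: flow for 0.6692 to horizon, guard not reached → x = (0.2629)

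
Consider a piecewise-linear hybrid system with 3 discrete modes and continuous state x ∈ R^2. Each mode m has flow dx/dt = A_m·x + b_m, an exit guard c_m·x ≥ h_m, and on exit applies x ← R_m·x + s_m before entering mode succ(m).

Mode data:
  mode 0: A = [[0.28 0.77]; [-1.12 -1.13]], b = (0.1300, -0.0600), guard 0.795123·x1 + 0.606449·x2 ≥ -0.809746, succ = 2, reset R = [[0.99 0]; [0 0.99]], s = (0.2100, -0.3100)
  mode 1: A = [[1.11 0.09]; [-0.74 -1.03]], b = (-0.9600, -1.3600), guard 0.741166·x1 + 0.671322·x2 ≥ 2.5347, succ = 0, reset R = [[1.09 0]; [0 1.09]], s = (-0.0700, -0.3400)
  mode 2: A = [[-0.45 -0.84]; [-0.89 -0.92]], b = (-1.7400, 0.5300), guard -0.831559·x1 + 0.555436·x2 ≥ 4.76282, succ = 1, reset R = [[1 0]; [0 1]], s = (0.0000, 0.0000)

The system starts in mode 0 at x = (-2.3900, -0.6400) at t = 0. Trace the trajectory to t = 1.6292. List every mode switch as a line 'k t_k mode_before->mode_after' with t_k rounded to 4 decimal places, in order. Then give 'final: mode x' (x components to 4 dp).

1 1.2634 0->2
final: 2 -2.8170 1.8376

Mode 0: guard c·x = -0.8097 hit at Δt = 1.2634 (t = 1.2634), x⁻ = (-2.3244, 1.7124) → reset → x⁺ = (-2.0912, 1.3852), jump to mode 2
Mode 2: flow for 0.3658 to horizon, guard not reached → x = (-2.8170, 1.8376)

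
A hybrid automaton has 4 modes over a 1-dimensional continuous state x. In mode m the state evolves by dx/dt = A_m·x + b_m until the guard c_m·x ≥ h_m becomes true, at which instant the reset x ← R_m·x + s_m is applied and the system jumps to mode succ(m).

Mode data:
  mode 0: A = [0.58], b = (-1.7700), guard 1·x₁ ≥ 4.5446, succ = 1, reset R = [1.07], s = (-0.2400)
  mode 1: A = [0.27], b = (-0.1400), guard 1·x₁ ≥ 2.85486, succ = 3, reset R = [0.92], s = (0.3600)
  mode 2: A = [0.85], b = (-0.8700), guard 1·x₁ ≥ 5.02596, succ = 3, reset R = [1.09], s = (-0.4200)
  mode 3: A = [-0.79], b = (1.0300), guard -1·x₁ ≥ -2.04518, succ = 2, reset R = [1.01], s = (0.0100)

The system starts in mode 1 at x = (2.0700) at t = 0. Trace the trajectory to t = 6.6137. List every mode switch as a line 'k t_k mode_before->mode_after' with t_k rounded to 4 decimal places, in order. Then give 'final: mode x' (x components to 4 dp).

1 1.5162 1->3
2 2.5537 3->2
3 4.1256 2->3
4 6.1790 3->2
final: 2 2.5459

Mode 1: guard c·x = 2.8549 hit at Δt = 1.5162 (t = 1.5162), x⁻ = (2.8549) → reset → x⁺ = (2.9865), jump to mode 3
Mode 3: guard c·x = -2.0452 hit at Δt = 1.0375 (t = 2.5537), x⁻ = (2.0452) → reset → x⁺ = (2.0756), jump to mode 2
Mode 2: guard c·x = 5.0260 hit at Δt = 1.5719 (t = 4.1256), x⁻ = (5.0260) → reset → x⁺ = (5.0583), jump to mode 3
Mode 3: guard c·x = -2.0452 hit at Δt = 2.0534 (t = 6.1790), x⁻ = (2.0452) → reset → x⁺ = (2.0756), jump to mode 2
Mode 2: flow for 0.4347 to horizon, guard not reached → x = (2.5459)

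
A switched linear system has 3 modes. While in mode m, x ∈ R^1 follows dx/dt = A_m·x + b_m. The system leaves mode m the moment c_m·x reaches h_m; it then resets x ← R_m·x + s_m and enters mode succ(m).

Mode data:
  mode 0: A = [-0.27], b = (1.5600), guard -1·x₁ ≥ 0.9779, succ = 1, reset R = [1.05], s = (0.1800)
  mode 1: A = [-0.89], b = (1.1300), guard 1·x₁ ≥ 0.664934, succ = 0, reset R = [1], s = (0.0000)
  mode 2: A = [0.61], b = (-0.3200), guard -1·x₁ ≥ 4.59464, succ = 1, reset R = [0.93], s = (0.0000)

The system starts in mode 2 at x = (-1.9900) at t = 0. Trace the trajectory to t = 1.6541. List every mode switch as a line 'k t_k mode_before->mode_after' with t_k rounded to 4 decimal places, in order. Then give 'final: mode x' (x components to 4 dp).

1 1.1654 2->1
final: 1 -2.3181

Mode 2: guard c·x = 4.5946 hit at Δt = 1.1654 (t = 1.1654), x⁻ = (-4.5946) → reset → x⁺ = (-4.2730), jump to mode 1
Mode 1: flow for 0.4887 to horizon, guard not reached → x = (-2.3181)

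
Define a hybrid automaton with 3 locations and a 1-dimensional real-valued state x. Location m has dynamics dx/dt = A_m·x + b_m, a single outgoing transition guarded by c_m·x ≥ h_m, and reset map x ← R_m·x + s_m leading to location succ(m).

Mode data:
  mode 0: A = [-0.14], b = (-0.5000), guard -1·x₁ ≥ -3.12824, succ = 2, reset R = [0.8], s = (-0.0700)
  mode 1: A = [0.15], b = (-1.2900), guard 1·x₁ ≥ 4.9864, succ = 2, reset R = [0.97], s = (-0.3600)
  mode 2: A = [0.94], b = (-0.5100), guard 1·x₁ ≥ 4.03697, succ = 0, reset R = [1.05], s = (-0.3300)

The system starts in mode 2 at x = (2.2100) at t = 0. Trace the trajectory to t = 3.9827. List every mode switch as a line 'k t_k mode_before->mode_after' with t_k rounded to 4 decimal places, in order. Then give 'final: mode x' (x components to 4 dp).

1 0.7871 2->0
2 1.5743 0->2
3 2.2281 2->0
4 3.0153 0->2
5 3.6691 2->0
final: 0 3.5875

Mode 2: guard c·x = 4.0370 hit at Δt = 0.7871 (t = 0.7871), x⁻ = (4.0370) → reset → x⁺ = (3.9088), jump to mode 0
Mode 0: guard c·x = -3.1282 hit at Δt = 0.7872 (t = 1.5743), x⁻ = (3.1282) → reset → x⁺ = (2.4326), jump to mode 2
Mode 2: guard c·x = 4.0370 hit at Δt = 0.6538 (t = 2.2281), x⁻ = (4.0370) → reset → x⁺ = (3.9088), jump to mode 0
Mode 0: guard c·x = -3.1282 hit at Δt = 0.7872 (t = 3.0153), x⁻ = (3.1282) → reset → x⁺ = (2.4326), jump to mode 2
Mode 2: guard c·x = 4.0370 hit at Δt = 0.6538 (t = 3.6691), x⁻ = (4.0370) → reset → x⁺ = (3.9088), jump to mode 0
Mode 0: flow for 0.3136 to horizon, guard not reached → x = (3.5875)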